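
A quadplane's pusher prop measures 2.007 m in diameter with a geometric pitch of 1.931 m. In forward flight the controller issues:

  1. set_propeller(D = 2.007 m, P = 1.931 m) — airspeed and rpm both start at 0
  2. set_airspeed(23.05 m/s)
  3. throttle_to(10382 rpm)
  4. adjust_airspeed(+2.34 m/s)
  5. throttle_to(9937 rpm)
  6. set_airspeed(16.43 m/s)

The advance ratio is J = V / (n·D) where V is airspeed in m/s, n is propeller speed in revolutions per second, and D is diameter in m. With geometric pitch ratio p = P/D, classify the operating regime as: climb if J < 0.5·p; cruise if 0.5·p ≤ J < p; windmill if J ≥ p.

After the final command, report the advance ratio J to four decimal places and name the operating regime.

set_propeller: D = 2.007 m, P = 1.931 m (p = P/D = 0.962133); state ← (V=0, rpm=0)
set_airspeed(23.05): V ← 23.05 m/s
throttle_to(10382): rpm ← 10382
adjust_airspeed(+2.34): V ← 23.05 +2.34 = 25.39 m/s
throttle_to(9937): rpm ← 9937
set_airspeed(16.43): V ← 16.43 m/s
final state: V = 16.43 m/s, rpm = 9937 → n = rpm/60 = 165.616667 rev/s
J = V / (n·D) = 16.43 / (165.616667 × 2.007) = 0.049429
regime bands: climb J<0.4811 | cruise [0.4811, 0.9621) | windmill J≥0.9621
J = 0.0494 → climb

J = 0.0494, regime = climb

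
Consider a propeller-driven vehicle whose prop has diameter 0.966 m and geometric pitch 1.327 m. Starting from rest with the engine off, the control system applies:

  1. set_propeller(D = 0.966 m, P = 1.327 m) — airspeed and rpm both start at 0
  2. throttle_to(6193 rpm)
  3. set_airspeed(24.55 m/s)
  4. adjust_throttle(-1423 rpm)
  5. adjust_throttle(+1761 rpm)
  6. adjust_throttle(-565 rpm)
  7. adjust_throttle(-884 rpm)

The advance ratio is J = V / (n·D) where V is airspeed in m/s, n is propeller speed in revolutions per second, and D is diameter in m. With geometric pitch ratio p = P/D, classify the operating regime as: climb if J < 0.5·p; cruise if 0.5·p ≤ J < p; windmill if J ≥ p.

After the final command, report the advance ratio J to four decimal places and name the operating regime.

set_propeller: D = 0.966 m, P = 1.327 m (p = P/D = 1.373706); state ← (V=0, rpm=0)
throttle_to(6193): rpm ← 6193
set_airspeed(24.55): V ← 24.55 m/s
adjust_throttle(-1423): rpm ← 6193 -1423 = 4770
adjust_throttle(+1761): rpm ← 4770 +1761 = 6531
adjust_throttle(-565): rpm ← 6531 -565 = 5966
adjust_throttle(-884): rpm ← 5966 -884 = 5082
final state: V = 24.55 m/s, rpm = 5082 → n = rpm/60 = 84.700000 rev/s
J = V / (n·D) = 24.55 / (84.700000 × 0.966) = 0.300048
regime bands: climb J<0.6869 | cruise [0.6869, 1.3737) | windmill J≥1.3737
J = 0.3000 → climb

J = 0.3000, regime = climb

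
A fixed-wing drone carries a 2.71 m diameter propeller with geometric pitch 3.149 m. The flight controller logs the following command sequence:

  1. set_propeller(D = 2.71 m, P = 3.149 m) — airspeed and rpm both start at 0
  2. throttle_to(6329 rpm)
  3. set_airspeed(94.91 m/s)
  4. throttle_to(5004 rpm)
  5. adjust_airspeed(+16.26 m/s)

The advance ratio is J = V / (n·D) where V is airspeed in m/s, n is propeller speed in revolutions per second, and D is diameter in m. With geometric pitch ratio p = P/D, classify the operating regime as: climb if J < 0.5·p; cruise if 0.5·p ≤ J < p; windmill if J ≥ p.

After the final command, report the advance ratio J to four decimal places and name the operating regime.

set_propeller: D = 2.71 m, P = 3.149 m (p = P/D = 1.161993); state ← (V=0, rpm=0)
throttle_to(6329): rpm ← 6329
set_airspeed(94.91): V ← 94.91 m/s
throttle_to(5004): rpm ← 5004
adjust_airspeed(+16.26): V ← 94.91 +16.26 = 111.17 m/s
final state: V = 111.17 m/s, rpm = 5004 → n = rpm/60 = 83.400000 rev/s
J = V / (n·D) = 111.17 / (83.400000 × 2.71) = 0.491872
regime bands: climb J<0.5810 | cruise [0.5810, 1.1620) | windmill J≥1.1620
J = 0.4919 → climb

J = 0.4919, regime = climb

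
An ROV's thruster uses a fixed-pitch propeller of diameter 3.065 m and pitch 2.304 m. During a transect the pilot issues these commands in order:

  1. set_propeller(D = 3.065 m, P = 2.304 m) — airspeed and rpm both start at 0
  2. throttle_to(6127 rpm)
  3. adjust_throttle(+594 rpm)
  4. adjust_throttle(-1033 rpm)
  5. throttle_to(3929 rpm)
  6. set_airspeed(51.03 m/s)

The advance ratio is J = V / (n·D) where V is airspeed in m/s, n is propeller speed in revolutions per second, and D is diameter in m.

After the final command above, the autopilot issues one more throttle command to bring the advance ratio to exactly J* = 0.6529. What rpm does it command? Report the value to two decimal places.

set_propeller: D = 3.065 m, P = 2.304 m (p = P/D = 0.751713); state ← (V=0, rpm=0)
throttle_to(6127): rpm ← 6127
adjust_throttle(+594): rpm ← 6127 +594 = 6721
adjust_throttle(-1033): rpm ← 6721 -1033 = 5688
throttle_to(3929): rpm ← 3929
set_airspeed(51.03): V ← 51.03 m/s
final state: V = 51.03 m/s, rpm = 3929 → n = rpm/60 = 65.483333 rev/s
target J* = 0.6529; solve J* = V/(n·D) for n: n = V/(J*·D) = 51.03/(0.6529 × 3.065) = 25.500484 rev/s
rpm = 60·n = 1530.029031

rpm = 1530.03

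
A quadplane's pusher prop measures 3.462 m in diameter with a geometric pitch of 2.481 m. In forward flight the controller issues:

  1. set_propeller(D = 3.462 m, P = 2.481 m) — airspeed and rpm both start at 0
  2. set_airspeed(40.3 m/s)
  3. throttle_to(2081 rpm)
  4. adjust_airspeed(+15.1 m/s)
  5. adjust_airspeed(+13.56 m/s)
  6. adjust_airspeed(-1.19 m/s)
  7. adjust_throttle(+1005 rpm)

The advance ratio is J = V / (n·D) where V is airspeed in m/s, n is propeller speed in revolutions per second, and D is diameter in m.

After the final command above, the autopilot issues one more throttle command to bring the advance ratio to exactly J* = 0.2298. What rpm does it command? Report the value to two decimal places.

rpm = 5111.07

set_propeller: D = 3.462 m, P = 2.481 m (p = P/D = 0.716638); state ← (V=0, rpm=0)
set_airspeed(40.3): V ← 40.3 m/s
throttle_to(2081): rpm ← 2081
adjust_airspeed(+15.1): V ← 40.3 +15.1 = 55.4 m/s
adjust_airspeed(+13.56): V ← 55.4 +13.56 = 68.96 m/s
adjust_airspeed(-1.19): V ← 68.96 -1.19 = 67.77 m/s
adjust_throttle(+1005): rpm ← 2081 +1005 = 3086
final state: V = 67.77 m/s, rpm = 3086 → n = rpm/60 = 51.433333 rev/s
target J* = 0.2298; solve J* = V/(n·D) for n: n = V/(J*·D) = 67.77/(0.2298 × 3.462) = 85.184465 rev/s
rpm = 60·n = 5111.067872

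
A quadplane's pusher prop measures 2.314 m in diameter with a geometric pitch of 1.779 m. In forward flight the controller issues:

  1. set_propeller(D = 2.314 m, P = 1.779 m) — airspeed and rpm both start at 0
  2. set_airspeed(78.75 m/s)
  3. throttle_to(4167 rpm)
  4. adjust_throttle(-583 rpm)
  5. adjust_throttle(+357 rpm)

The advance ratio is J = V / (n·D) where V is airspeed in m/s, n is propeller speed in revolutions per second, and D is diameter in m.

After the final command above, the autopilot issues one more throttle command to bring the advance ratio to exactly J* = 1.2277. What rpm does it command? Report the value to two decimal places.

rpm = 1663.21

set_propeller: D = 2.314 m, P = 1.779 m (p = P/D = 0.768799); state ← (V=0, rpm=0)
set_airspeed(78.75): V ← 78.75 m/s
throttle_to(4167): rpm ← 4167
adjust_throttle(-583): rpm ← 4167 -583 = 3584
adjust_throttle(+357): rpm ← 3584 +357 = 3941
final state: V = 78.75 m/s, rpm = 3941 → n = rpm/60 = 65.683333 rev/s
target J* = 1.2277; solve J* = V/(n·D) for n: n = V/(J*·D) = 78.75/(1.2277 × 2.314) = 27.720110 rev/s
rpm = 60·n = 1663.206610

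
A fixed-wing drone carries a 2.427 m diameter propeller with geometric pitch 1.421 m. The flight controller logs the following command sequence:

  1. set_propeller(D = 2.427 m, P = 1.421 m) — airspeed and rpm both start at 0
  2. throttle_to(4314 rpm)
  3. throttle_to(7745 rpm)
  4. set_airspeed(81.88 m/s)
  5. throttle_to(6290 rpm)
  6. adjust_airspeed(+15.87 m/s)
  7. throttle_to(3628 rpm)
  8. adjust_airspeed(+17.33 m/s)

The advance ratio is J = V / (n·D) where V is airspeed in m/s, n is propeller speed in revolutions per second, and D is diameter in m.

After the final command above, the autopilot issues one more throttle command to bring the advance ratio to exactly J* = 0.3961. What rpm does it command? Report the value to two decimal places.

set_propeller: D = 2.427 m, P = 1.421 m (p = P/D = 0.585496); state ← (V=0, rpm=0)
throttle_to(4314): rpm ← 4314
throttle_to(7745): rpm ← 7745
set_airspeed(81.88): V ← 81.88 m/s
throttle_to(6290): rpm ← 6290
adjust_airspeed(+15.87): V ← 81.88 +15.87 = 97.75 m/s
throttle_to(3628): rpm ← 3628
adjust_airspeed(+17.33): V ← 97.75 +17.33 = 115.08 m/s
final state: V = 115.08 m/s, rpm = 3628 → n = rpm/60 = 60.466667 rev/s
target J* = 0.3961; solve J* = V/(n·D) for n: n = V/(J*·D) = 115.08/(0.3961 × 2.427) = 119.708568 rev/s
rpm = 60·n = 7182.514061

rpm = 7182.51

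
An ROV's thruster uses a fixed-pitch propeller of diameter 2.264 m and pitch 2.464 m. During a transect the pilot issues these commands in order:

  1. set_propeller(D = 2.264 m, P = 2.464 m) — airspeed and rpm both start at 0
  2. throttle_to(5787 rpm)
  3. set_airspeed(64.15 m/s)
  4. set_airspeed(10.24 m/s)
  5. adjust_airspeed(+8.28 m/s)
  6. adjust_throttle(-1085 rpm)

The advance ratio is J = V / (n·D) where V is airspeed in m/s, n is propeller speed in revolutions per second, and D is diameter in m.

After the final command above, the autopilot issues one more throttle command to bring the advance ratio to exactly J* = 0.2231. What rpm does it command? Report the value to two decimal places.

rpm = 2199.97

set_propeller: D = 2.264 m, P = 2.464 m (p = P/D = 1.088339); state ← (V=0, rpm=0)
throttle_to(5787): rpm ← 5787
set_airspeed(64.15): V ← 64.15 m/s
set_airspeed(10.24): V ← 10.24 m/s
adjust_airspeed(+8.28): V ← 10.24 +8.28 = 18.52 m/s
adjust_throttle(-1085): rpm ← 5787 -1085 = 4702
final state: V = 18.52 m/s, rpm = 4702 → n = rpm/60 = 78.366667 rev/s
target J* = 0.2231; solve J* = V/(n·D) for n: n = V/(J*·D) = 18.52/(0.2231 × 2.264) = 36.666123 rev/s
rpm = 60·n = 2199.967373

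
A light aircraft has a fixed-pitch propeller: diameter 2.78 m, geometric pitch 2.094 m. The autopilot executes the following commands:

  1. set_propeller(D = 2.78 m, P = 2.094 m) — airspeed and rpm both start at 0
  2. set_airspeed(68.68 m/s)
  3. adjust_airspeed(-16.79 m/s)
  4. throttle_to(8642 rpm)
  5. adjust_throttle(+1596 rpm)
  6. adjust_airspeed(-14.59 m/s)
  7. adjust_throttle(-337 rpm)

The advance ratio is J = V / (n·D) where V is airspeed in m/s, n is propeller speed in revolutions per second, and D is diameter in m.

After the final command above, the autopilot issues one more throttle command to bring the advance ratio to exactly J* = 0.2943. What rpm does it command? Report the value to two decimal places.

rpm = 2735.43

set_propeller: D = 2.78 m, P = 2.094 m (p = P/D = 0.753237); state ← (V=0, rpm=0)
set_airspeed(68.68): V ← 68.68 m/s
adjust_airspeed(-16.79): V ← 68.68 -16.79 = 51.89 m/s
throttle_to(8642): rpm ← 8642
adjust_throttle(+1596): rpm ← 8642 +1596 = 10238
adjust_airspeed(-14.59): V ← 51.89 -14.59 = 37.3 m/s
adjust_throttle(-337): rpm ← 10238 -337 = 9901
final state: V = 37.3 m/s, rpm = 9901 → n = rpm/60 = 165.016667 rev/s
target J* = 0.2943; solve J* = V/(n·D) for n: n = V/(J*·D) = 37.3/(0.2943 × 2.78) = 45.590439 rev/s
rpm = 60·n = 2735.426338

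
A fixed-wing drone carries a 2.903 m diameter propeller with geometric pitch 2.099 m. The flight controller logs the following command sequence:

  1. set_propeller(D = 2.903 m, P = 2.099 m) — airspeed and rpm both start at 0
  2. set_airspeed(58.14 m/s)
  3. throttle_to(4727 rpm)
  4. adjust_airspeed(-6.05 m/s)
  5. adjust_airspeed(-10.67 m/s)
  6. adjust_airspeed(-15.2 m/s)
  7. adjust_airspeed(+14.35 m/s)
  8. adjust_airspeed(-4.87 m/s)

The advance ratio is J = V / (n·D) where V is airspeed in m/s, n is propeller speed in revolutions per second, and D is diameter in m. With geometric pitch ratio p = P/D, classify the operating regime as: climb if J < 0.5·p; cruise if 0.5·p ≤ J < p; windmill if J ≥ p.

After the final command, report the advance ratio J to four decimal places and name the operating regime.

set_propeller: D = 2.903 m, P = 2.099 m (p = P/D = 0.723045); state ← (V=0, rpm=0)
set_airspeed(58.14): V ← 58.14 m/s
throttle_to(4727): rpm ← 4727
adjust_airspeed(-6.05): V ← 58.14 -6.05 = 52.09 m/s
adjust_airspeed(-10.67): V ← 52.09 -10.67 = 41.42 m/s
adjust_airspeed(-15.2): V ← 41.42 -15.2 = 26.22 m/s
adjust_airspeed(+14.35): V ← 26.22 +14.35 = 40.57 m/s
adjust_airspeed(-4.87): V ← 40.57 -4.87 = 35.7 m/s
final state: V = 35.7 m/s, rpm = 4727 → n = rpm/60 = 78.783333 rev/s
J = V / (n·D) = 35.7 / (78.783333 × 2.903) = 0.156094
regime bands: climb J<0.3615 | cruise [0.3615, 0.7230) | windmill J≥0.7230
J = 0.1561 → climb

J = 0.1561, regime = climb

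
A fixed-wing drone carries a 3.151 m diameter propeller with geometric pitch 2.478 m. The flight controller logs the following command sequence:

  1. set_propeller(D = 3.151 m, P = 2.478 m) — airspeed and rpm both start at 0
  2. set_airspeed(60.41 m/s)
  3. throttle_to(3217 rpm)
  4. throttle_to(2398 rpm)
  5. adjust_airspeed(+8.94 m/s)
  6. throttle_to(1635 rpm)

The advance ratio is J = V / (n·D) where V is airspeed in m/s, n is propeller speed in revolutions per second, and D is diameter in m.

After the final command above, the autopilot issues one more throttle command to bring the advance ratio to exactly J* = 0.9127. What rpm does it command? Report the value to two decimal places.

set_propeller: D = 3.151 m, P = 2.478 m (p = P/D = 0.786417); state ← (V=0, rpm=0)
set_airspeed(60.41): V ← 60.41 m/s
throttle_to(3217): rpm ← 3217
throttle_to(2398): rpm ← 2398
adjust_airspeed(+8.94): V ← 60.41 +8.94 = 69.35 m/s
throttle_to(1635): rpm ← 1635
final state: V = 69.35 m/s, rpm = 1635 → n = rpm/60 = 27.250000 rev/s
target J* = 0.9127; solve J* = V/(n·D) for n: n = V/(J*·D) = 69.35/(0.9127 × 3.151) = 24.114042 rev/s
rpm = 60·n = 1446.842516

rpm = 1446.84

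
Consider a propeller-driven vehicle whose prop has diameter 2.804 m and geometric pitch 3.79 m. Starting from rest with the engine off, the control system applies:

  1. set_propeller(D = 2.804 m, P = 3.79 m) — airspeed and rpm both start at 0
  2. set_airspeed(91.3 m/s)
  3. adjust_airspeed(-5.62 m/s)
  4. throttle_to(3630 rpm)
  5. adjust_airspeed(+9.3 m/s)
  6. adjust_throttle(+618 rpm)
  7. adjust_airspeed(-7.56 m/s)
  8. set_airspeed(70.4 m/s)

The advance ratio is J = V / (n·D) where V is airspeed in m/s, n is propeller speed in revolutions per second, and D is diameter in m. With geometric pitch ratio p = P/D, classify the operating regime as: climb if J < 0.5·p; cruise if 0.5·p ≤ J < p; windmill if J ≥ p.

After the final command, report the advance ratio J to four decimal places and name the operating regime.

J = 0.3546, regime = climb

set_propeller: D = 2.804 m, P = 3.79 m (p = P/D = 1.351641); state ← (V=0, rpm=0)
set_airspeed(91.3): V ← 91.3 m/s
adjust_airspeed(-5.62): V ← 91.3 -5.62 = 85.68 m/s
throttle_to(3630): rpm ← 3630
adjust_airspeed(+9.3): V ← 85.68 +9.3 = 94.98 m/s
adjust_throttle(+618): rpm ← 3630 +618 = 4248
adjust_airspeed(-7.56): V ← 94.98 -7.56 = 87.42 m/s
set_airspeed(70.4): V ← 70.4 m/s
final state: V = 70.4 m/s, rpm = 4248 → n = rpm/60 = 70.800000 rev/s
J = V / (n·D) = 70.4 / (70.800000 × 2.804) = 0.354619
regime bands: climb J<0.6758 | cruise [0.6758, 1.3516) | windmill J≥1.3516
J = 0.3546 → climb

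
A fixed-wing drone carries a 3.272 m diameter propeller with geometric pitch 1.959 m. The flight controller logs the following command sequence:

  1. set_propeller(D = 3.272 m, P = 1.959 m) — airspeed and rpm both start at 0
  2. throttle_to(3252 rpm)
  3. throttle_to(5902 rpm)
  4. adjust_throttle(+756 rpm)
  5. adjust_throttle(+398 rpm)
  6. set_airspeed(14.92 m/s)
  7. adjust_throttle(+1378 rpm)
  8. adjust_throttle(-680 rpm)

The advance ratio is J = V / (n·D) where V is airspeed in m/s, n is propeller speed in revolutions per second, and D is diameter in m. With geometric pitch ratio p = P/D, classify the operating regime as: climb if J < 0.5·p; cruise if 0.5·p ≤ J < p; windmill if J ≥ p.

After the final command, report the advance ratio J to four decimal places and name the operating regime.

set_propeller: D = 3.272 m, P = 1.959 m (p = P/D = 0.598716); state ← (V=0, rpm=0)
throttle_to(3252): rpm ← 3252
throttle_to(5902): rpm ← 5902
adjust_throttle(+756): rpm ← 5902 +756 = 6658
adjust_throttle(+398): rpm ← 6658 +398 = 7056
set_airspeed(14.92): V ← 14.92 m/s
adjust_throttle(+1378): rpm ← 7056 +1378 = 8434
adjust_throttle(-680): rpm ← 8434 -680 = 7754
final state: V = 14.92 m/s, rpm = 7754 → n = rpm/60 = 129.233333 rev/s
J = V / (n·D) = 14.92 / (129.233333 × 3.272) = 0.035284
regime bands: climb J<0.2994 | cruise [0.2994, 0.5987) | windmill J≥0.5987
J = 0.0353 → climb

J = 0.0353, regime = climb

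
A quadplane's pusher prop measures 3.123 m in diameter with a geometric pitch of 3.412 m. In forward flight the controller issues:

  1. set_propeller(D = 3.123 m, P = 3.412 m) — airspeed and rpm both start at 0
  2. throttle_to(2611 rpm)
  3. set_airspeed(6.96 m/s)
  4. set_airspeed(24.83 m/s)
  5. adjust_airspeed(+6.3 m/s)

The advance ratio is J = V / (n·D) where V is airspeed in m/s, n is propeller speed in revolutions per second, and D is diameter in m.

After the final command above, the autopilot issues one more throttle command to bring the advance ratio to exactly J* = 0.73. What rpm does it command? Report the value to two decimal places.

rpm = 819.29

set_propeller: D = 3.123 m, P = 3.412 m (p = P/D = 1.092539); state ← (V=0, rpm=0)
throttle_to(2611): rpm ← 2611
set_airspeed(6.96): V ← 6.96 m/s
set_airspeed(24.83): V ← 24.83 m/s
adjust_airspeed(+6.3): V ← 24.83 +6.3 = 31.13 m/s
final state: V = 31.13 m/s, rpm = 2611 → n = rpm/60 = 43.516667 rev/s
target J* = 0.73; solve J* = V/(n·D) for n: n = V/(J*·D) = 31.13/(0.73 × 3.123) = 13.654766 rev/s
rpm = 60·n = 819.285987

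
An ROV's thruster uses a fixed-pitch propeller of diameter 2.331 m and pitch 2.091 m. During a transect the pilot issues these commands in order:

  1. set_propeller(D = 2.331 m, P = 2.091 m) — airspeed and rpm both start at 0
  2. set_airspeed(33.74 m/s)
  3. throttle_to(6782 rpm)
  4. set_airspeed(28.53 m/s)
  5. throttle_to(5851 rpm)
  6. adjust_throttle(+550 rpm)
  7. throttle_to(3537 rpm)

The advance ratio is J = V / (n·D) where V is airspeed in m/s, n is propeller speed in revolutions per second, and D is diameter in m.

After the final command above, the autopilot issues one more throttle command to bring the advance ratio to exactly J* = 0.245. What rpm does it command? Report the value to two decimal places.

rpm = 2997.40

set_propeller: D = 2.331 m, P = 2.091 m (p = P/D = 0.897040); state ← (V=0, rpm=0)
set_airspeed(33.74): V ← 33.74 m/s
throttle_to(6782): rpm ← 6782
set_airspeed(28.53): V ← 28.53 m/s
throttle_to(5851): rpm ← 5851
adjust_throttle(+550): rpm ← 5851 +550 = 6401
throttle_to(3537): rpm ← 3537
final state: V = 28.53 m/s, rpm = 3537 → n = rpm/60 = 58.950000 rev/s
target J* = 0.245; solve J* = V/(n·D) for n: n = V/(J*·D) = 28.53/(0.245 × 2.331) = 49.956662 rev/s
rpm = 60·n = 2997.399732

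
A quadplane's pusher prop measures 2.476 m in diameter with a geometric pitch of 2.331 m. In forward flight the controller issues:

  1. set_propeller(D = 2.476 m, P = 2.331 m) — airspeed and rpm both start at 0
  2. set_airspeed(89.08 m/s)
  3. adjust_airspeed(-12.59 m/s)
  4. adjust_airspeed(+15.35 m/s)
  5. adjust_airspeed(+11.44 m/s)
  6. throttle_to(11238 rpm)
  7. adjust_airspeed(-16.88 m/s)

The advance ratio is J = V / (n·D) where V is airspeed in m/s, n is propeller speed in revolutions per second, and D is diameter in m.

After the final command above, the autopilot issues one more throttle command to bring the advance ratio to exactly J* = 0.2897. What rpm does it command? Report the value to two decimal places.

set_propeller: D = 2.476 m, P = 2.331 m (p = P/D = 0.941438); state ← (V=0, rpm=0)
set_airspeed(89.08): V ← 89.08 m/s
adjust_airspeed(-12.59): V ← 89.08 -12.59 = 76.49 m/s
adjust_airspeed(+15.35): V ← 76.49 +15.35 = 91.84 m/s
adjust_airspeed(+11.44): V ← 91.84 +11.44 = 103.28 m/s
throttle_to(11238): rpm ← 11238
adjust_airspeed(-16.88): V ← 103.28 -16.88 = 86.4 m/s
final state: V = 86.4 m/s, rpm = 11238 → n = rpm/60 = 187.300000 rev/s
target J* = 0.2897; solve J* = V/(n·D) for n: n = V/(J*·D) = 86.4/(0.2897 × 2.476) = 120.452164 rev/s
rpm = 60·n = 7227.129842

rpm = 7227.13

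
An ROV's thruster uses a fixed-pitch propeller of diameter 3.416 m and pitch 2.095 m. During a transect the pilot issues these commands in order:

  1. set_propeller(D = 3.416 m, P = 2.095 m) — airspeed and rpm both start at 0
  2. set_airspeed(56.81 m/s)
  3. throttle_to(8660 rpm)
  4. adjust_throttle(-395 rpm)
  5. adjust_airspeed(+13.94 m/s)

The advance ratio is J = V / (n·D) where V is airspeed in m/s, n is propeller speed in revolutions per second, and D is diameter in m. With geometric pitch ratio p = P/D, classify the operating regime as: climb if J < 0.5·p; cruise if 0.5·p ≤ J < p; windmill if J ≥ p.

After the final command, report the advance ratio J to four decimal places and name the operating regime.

set_propeller: D = 3.416 m, P = 2.095 m (p = P/D = 0.613290); state ← (V=0, rpm=0)
set_airspeed(56.81): V ← 56.81 m/s
throttle_to(8660): rpm ← 8660
adjust_throttle(-395): rpm ← 8660 -395 = 8265
adjust_airspeed(+13.94): V ← 56.81 +13.94 = 70.75 m/s
final state: V = 70.75 m/s, rpm = 8265 → n = rpm/60 = 137.750000 rev/s
J = V / (n·D) = 70.75 / (137.750000 × 3.416) = 0.150355
regime bands: climb J<0.3066 | cruise [0.3066, 0.6133) | windmill J≥0.6133
J = 0.1504 → climb

J = 0.1504, regime = climb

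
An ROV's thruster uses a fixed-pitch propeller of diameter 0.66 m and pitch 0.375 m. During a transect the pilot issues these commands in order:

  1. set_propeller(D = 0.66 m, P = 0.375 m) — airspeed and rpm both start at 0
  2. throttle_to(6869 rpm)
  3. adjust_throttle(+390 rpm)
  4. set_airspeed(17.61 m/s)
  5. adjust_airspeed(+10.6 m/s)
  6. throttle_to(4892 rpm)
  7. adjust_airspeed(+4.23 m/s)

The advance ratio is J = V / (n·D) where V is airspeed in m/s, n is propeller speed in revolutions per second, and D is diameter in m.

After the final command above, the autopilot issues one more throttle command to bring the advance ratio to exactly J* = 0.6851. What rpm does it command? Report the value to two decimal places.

set_propeller: D = 0.66 m, P = 0.375 m (p = P/D = 0.568182); state ← (V=0, rpm=0)
throttle_to(6869): rpm ← 6869
adjust_throttle(+390): rpm ← 6869 +390 = 7259
set_airspeed(17.61): V ← 17.61 m/s
adjust_airspeed(+10.6): V ← 17.61 +10.6 = 28.21 m/s
throttle_to(4892): rpm ← 4892
adjust_airspeed(+4.23): V ← 28.21 +4.23 = 32.44 m/s
final state: V = 32.44 m/s, rpm = 4892 → n = rpm/60 = 81.533333 rev/s
target J* = 0.6851; solve J* = V/(n·D) for n: n = V/(J*·D) = 32.44/(0.6851 × 0.66) = 71.743563 rev/s
rpm = 60·n = 4304.613792

rpm = 4304.61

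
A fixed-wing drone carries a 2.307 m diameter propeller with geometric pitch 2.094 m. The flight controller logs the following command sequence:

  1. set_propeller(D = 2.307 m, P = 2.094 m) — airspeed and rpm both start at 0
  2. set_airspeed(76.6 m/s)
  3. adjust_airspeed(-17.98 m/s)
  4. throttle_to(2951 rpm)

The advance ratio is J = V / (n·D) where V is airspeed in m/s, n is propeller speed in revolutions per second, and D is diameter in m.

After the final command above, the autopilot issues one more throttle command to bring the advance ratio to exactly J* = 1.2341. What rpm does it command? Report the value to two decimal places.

rpm = 1235.38

set_propeller: D = 2.307 m, P = 2.094 m (p = P/D = 0.907672); state ← (V=0, rpm=0)
set_airspeed(76.6): V ← 76.6 m/s
adjust_airspeed(-17.98): V ← 76.6 -17.98 = 58.62 m/s
throttle_to(2951): rpm ← 2951
final state: V = 58.62 m/s, rpm = 2951 → n = rpm/60 = 49.183333 rev/s
target J* = 1.2341; solve J* = V/(n·D) for n: n = V/(J*·D) = 58.62/(1.2341 × 2.307) = 20.589598 rev/s
rpm = 60·n = 1235.375880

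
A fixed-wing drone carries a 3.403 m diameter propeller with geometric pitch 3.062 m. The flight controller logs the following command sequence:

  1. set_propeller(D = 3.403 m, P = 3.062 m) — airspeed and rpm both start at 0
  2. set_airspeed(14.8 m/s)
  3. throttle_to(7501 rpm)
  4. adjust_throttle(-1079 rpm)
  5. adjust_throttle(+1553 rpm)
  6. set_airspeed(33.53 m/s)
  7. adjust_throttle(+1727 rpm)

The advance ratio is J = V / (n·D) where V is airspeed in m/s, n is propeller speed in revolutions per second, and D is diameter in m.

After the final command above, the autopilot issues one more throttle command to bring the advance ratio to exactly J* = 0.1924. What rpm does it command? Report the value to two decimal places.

rpm = 3072.68

set_propeller: D = 3.403 m, P = 3.062 m (p = P/D = 0.899794); state ← (V=0, rpm=0)
set_airspeed(14.8): V ← 14.8 m/s
throttle_to(7501): rpm ← 7501
adjust_throttle(-1079): rpm ← 7501 -1079 = 6422
adjust_throttle(+1553): rpm ← 6422 +1553 = 7975
set_airspeed(33.53): V ← 33.53 m/s
adjust_throttle(+1727): rpm ← 7975 +1727 = 9702
final state: V = 33.53 m/s, rpm = 9702 → n = rpm/60 = 161.700000 rev/s
target J* = 0.1924; solve J* = V/(n·D) for n: n = V/(J*·D) = 33.53/(0.1924 × 3.403) = 51.211387 rev/s
rpm = 60·n = 3072.683208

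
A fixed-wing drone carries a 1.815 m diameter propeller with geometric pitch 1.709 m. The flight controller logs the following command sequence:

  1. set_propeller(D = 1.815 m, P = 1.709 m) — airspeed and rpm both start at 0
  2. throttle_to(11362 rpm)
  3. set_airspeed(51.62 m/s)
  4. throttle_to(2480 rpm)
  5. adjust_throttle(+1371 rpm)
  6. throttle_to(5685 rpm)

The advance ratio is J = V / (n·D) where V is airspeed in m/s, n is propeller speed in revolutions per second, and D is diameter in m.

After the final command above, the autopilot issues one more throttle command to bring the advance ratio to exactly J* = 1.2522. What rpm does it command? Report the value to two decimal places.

set_propeller: D = 1.815 m, P = 1.709 m (p = P/D = 0.941598); state ← (V=0, rpm=0)
throttle_to(11362): rpm ← 11362
set_airspeed(51.62): V ← 51.62 m/s
throttle_to(2480): rpm ← 2480
adjust_throttle(+1371): rpm ← 2480 +1371 = 3851
throttle_to(5685): rpm ← 5685
final state: V = 51.62 m/s, rpm = 5685 → n = rpm/60 = 94.750000 rev/s
target J* = 1.2522; solve J* = V/(n·D) for n: n = V/(J*·D) = 51.62/(1.2522 × 1.815) = 22.712643 rev/s
rpm = 60·n = 1362.758570

rpm = 1362.76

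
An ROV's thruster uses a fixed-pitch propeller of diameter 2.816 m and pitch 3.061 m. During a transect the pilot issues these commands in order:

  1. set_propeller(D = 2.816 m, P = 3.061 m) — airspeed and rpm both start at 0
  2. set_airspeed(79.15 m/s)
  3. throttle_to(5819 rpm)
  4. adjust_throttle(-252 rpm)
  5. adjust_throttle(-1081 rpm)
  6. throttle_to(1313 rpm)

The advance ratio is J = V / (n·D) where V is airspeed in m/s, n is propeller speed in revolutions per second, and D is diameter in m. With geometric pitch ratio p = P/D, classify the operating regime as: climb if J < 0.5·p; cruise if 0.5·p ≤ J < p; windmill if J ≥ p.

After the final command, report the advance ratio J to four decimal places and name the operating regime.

set_propeller: D = 2.816 m, P = 3.061 m (p = P/D = 1.087003); state ← (V=0, rpm=0)
set_airspeed(79.15): V ← 79.15 m/s
throttle_to(5819): rpm ← 5819
adjust_throttle(-252): rpm ← 5819 -252 = 5567
adjust_throttle(-1081): rpm ← 5567 -1081 = 4486
throttle_to(1313): rpm ← 1313
final state: V = 79.15 m/s, rpm = 1313 → n = rpm/60 = 21.883333 rev/s
J = V / (n·D) = 79.15 / (21.883333 × 2.816) = 1.284413
regime bands: climb J<0.5435 | cruise [0.5435, 1.0870) | windmill J≥1.0870
J = 1.2844 → windmill

J = 1.2844, regime = windmill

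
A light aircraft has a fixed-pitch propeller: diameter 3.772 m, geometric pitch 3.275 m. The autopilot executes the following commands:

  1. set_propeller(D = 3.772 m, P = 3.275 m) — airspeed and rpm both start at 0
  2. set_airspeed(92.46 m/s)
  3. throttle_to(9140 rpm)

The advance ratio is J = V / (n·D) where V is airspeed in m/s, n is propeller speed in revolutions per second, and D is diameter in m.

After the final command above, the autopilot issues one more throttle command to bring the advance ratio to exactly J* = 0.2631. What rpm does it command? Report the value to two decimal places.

set_propeller: D = 3.772 m, P = 3.275 m (p = P/D = 0.868240); state ← (V=0, rpm=0)
set_airspeed(92.46): V ← 92.46 m/s
throttle_to(9140): rpm ← 9140
final state: V = 92.46 m/s, rpm = 9140 → n = rpm/60 = 152.333333 rev/s
target J* = 0.2631; solve J* = V/(n·D) for n: n = V/(J*·D) = 92.46/(0.2631 × 3.772) = 93.166838 rev/s
rpm = 60·n = 5590.010290

rpm = 5590.01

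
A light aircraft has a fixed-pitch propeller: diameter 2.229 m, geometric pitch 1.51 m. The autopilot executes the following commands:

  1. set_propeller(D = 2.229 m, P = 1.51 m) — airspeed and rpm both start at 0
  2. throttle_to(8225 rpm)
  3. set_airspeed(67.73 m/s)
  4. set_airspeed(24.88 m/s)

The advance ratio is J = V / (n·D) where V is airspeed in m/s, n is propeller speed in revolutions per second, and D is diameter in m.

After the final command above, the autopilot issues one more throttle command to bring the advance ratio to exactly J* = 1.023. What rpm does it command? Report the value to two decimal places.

set_propeller: D = 2.229 m, P = 1.51 m (p = P/D = 0.677434); state ← (V=0, rpm=0)
throttle_to(8225): rpm ← 8225
set_airspeed(67.73): V ← 67.73 m/s
set_airspeed(24.88): V ← 24.88 m/s
final state: V = 24.88 m/s, rpm = 8225 → n = rpm/60 = 137.083333 rev/s
target J* = 1.023; solve J* = V/(n·D) for n: n = V/(J*·D) = 24.88/(1.023 × 2.229) = 10.911003 rev/s
rpm = 60·n = 654.660178

rpm = 654.66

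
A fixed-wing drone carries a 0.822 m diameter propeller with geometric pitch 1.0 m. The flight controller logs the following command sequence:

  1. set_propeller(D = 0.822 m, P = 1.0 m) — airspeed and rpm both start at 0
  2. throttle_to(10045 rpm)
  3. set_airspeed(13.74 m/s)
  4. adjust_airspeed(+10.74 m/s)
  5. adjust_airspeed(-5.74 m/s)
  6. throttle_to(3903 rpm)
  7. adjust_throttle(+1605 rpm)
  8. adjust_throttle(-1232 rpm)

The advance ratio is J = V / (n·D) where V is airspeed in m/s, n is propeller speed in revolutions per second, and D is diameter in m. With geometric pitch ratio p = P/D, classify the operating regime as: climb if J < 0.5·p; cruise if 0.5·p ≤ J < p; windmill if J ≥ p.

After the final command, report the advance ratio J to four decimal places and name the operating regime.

set_propeller: D = 0.822 m, P = 1.0 m (p = P/D = 1.216545); state ← (V=0, rpm=0)
throttle_to(10045): rpm ← 10045
set_airspeed(13.74): V ← 13.74 m/s
adjust_airspeed(+10.74): V ← 13.74 +10.74 = 24.48 m/s
adjust_airspeed(-5.74): V ← 24.48 -5.74 = 18.74 m/s
throttle_to(3903): rpm ← 3903
adjust_throttle(+1605): rpm ← 3903 +1605 = 5508
adjust_throttle(-1232): rpm ← 5508 -1232 = 4276
final state: V = 18.74 m/s, rpm = 4276 → n = rpm/60 = 71.266667 rev/s
J = V / (n·D) = 18.74 / (71.266667 × 0.822) = 0.319898
regime bands: climb J<0.6083 | cruise [0.6083, 1.2165) | windmill J≥1.2165
J = 0.3199 → climb

J = 0.3199, regime = climb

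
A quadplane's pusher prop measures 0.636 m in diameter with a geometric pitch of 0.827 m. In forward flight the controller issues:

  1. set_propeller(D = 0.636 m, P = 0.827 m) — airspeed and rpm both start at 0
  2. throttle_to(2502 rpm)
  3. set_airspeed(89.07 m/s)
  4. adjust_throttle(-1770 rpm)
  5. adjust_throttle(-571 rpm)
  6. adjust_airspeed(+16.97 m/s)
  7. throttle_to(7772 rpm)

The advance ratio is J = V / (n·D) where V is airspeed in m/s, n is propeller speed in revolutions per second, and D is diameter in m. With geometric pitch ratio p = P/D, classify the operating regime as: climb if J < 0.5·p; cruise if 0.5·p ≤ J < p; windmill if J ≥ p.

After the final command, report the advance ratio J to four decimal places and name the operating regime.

J = 1.2872, regime = cruise

set_propeller: D = 0.636 m, P = 0.827 m (p = P/D = 1.300314); state ← (V=0, rpm=0)
throttle_to(2502): rpm ← 2502
set_airspeed(89.07): V ← 89.07 m/s
adjust_throttle(-1770): rpm ← 2502 -1770 = 732
adjust_throttle(-571): rpm ← 732 -571 = 161
adjust_airspeed(+16.97): V ← 89.07 +16.97 = 106.04 m/s
throttle_to(7772): rpm ← 7772
final state: V = 106.04 m/s, rpm = 7772 → n = rpm/60 = 129.533333 rev/s
J = V / (n·D) = 106.04 / (129.533333 × 0.636) = 1.287156
regime bands: climb J<0.6502 | cruise [0.6502, 1.3003) | windmill J≥1.3003
J = 1.2872 → cruise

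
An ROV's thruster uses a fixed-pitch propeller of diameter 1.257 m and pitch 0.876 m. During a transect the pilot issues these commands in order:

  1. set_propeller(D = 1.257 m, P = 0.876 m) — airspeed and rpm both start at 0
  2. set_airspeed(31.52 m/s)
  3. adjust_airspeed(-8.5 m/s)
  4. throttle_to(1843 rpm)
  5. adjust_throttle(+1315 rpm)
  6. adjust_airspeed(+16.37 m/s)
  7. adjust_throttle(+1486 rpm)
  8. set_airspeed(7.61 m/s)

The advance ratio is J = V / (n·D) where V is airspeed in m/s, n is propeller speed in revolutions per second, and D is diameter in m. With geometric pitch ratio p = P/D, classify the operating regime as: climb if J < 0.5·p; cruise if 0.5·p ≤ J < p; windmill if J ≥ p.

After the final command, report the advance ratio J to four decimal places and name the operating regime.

J = 0.0782, regime = climb

set_propeller: D = 1.257 m, P = 0.876 m (p = P/D = 0.696897); state ← (V=0, rpm=0)
set_airspeed(31.52): V ← 31.52 m/s
adjust_airspeed(-8.5): V ← 31.52 -8.5 = 23.02 m/s
throttle_to(1843): rpm ← 1843
adjust_throttle(+1315): rpm ← 1843 +1315 = 3158
adjust_airspeed(+16.37): V ← 23.02 +16.37 = 39.39 m/s
adjust_throttle(+1486): rpm ← 3158 +1486 = 4644
set_airspeed(7.61): V ← 7.61 m/s
final state: V = 7.61 m/s, rpm = 4644 → n = rpm/60 = 77.400000 rev/s
J = V / (n·D) = 7.61 / (77.400000 × 1.257) = 0.078218
regime bands: climb J<0.3484 | cruise [0.3484, 0.6969) | windmill J≥0.6969
J = 0.0782 → climb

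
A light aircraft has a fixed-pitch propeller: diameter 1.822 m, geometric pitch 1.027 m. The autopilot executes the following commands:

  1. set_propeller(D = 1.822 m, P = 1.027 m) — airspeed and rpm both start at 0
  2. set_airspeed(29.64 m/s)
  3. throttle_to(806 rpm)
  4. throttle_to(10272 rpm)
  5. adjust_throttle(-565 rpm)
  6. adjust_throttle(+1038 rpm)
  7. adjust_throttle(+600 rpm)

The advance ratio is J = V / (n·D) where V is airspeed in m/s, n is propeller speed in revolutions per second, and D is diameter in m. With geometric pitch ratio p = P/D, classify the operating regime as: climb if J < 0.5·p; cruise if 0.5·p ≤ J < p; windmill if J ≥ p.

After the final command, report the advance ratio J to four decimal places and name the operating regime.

J = 0.0860, regime = climb

set_propeller: D = 1.822 m, P = 1.027 m (p = P/D = 0.563666); state ← (V=0, rpm=0)
set_airspeed(29.64): V ← 29.64 m/s
throttle_to(806): rpm ← 806
throttle_to(10272): rpm ← 10272
adjust_throttle(-565): rpm ← 10272 -565 = 9707
adjust_throttle(+1038): rpm ← 9707 +1038 = 10745
adjust_throttle(+600): rpm ← 10745 +600 = 11345
final state: V = 29.64 m/s, rpm = 11345 → n = rpm/60 = 189.083333 rev/s
J = V / (n·D) = 29.64 / (189.083333 × 1.822) = 0.086035
regime bands: climb J<0.2818 | cruise [0.2818, 0.5637) | windmill J≥0.5637
J = 0.0860 → climb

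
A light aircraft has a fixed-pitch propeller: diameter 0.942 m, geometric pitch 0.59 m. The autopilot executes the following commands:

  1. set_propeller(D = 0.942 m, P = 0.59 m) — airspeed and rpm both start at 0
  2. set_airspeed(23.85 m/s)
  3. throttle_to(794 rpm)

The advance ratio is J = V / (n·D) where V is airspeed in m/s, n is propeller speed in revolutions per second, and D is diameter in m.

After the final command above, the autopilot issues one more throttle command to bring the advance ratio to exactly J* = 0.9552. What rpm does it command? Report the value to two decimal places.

rpm = 1590.36

set_propeller: D = 0.942 m, P = 0.59 m (p = P/D = 0.626327); state ← (V=0, rpm=0)
set_airspeed(23.85): V ← 23.85 m/s
throttle_to(794): rpm ← 794
final state: V = 23.85 m/s, rpm = 794 → n = rpm/60 = 13.233333 rev/s
target J* = 0.9552; solve J* = V/(n·D) for n: n = V/(J*·D) = 23.85/(0.9552 × 0.942) = 26.505937 rev/s
rpm = 60·n = 1590.356240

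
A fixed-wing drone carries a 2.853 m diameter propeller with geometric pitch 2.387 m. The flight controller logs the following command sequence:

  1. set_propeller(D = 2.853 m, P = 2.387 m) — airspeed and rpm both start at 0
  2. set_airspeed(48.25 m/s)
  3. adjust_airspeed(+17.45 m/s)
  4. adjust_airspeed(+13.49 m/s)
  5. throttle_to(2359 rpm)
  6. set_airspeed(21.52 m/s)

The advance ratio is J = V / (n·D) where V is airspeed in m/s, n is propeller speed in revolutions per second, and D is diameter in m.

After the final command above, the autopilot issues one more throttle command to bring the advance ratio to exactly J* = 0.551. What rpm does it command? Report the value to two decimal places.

set_propeller: D = 2.853 m, P = 2.387 m (p = P/D = 0.836663); state ← (V=0, rpm=0)
set_airspeed(48.25): V ← 48.25 m/s
adjust_airspeed(+17.45): V ← 48.25 +17.45 = 65.7 m/s
adjust_airspeed(+13.49): V ← 65.7 +13.49 = 79.19 m/s
throttle_to(2359): rpm ← 2359
set_airspeed(21.52): V ← 21.52 m/s
final state: V = 21.52 m/s, rpm = 2359 → n = rpm/60 = 39.316667 rev/s
target J* = 0.551; solve J* = V/(n·D) for n: n = V/(J*·D) = 21.52/(0.551 × 2.853) = 13.689541 rev/s
rpm = 60·n = 821.372478

rpm = 821.37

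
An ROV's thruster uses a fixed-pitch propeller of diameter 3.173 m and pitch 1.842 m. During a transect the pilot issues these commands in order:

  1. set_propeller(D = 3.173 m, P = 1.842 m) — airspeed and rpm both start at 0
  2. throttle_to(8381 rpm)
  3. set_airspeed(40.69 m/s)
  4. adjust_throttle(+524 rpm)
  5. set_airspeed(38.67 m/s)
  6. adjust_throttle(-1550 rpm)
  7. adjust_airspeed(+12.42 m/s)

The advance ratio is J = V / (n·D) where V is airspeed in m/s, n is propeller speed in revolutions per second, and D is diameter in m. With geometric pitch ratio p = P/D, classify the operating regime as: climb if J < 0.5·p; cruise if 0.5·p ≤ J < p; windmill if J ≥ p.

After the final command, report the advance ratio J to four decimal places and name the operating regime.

set_propeller: D = 3.173 m, P = 1.842 m (p = P/D = 0.580523); state ← (V=0, rpm=0)
throttle_to(8381): rpm ← 8381
set_airspeed(40.69): V ← 40.69 m/s
adjust_throttle(+524): rpm ← 8381 +524 = 8905
set_airspeed(38.67): V ← 38.67 m/s
adjust_throttle(-1550): rpm ← 8905 -1550 = 7355
adjust_airspeed(+12.42): V ← 38.67 +12.42 = 51.09 m/s
final state: V = 51.09 m/s, rpm = 7355 → n = rpm/60 = 122.583333 rev/s
J = V / (n·D) = 51.09 / (122.583333 × 3.173) = 0.131351
regime bands: climb J<0.2903 | cruise [0.2903, 0.5805) | windmill J≥0.5805
J = 0.1314 → climb

J = 0.1314, regime = climb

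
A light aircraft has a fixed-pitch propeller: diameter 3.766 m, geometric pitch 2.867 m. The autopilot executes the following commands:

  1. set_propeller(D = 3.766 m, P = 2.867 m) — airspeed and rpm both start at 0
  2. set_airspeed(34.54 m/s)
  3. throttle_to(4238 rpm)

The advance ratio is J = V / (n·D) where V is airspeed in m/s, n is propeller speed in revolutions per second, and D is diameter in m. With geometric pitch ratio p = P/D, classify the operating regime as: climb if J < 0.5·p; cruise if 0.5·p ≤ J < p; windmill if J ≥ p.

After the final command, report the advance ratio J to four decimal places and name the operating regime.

set_propeller: D = 3.766 m, P = 2.867 m (p = P/D = 0.761285); state ← (V=0, rpm=0)
set_airspeed(34.54): V ← 34.54 m/s
throttle_to(4238): rpm ← 4238
final state: V = 34.54 m/s, rpm = 4238 → n = rpm/60 = 70.633333 rev/s
J = V / (n·D) = 34.54 / (70.633333 × 3.766) = 0.129847
regime bands: climb J<0.3806 | cruise [0.3806, 0.7613) | windmill J≥0.7613
J = 0.1298 → climb

J = 0.1298, regime = climb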